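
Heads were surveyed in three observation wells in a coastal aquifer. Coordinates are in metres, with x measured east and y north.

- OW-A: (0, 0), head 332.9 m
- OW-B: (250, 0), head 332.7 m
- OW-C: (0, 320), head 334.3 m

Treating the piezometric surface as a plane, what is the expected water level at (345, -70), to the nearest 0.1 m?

∂h/∂x = (332.7 − 332.9) / (250 − 0) = -0.0008000
∂h/∂y = (334.3 − 332.9) / (320 − 0) = +0.004375
h(345, -70) = 332.9 + (-0.0008000)·(345) + (+0.004375)·(-70) = 332.9 -0.276 -0.306 = 332.318 m.

332.3 m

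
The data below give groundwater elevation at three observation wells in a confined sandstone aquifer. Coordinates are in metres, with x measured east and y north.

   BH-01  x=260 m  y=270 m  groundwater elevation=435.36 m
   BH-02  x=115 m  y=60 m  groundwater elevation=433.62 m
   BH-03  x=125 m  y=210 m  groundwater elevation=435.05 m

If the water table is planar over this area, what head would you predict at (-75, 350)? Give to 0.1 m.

436.8 m

Taking BH-01 as reference: BH-02−BH-01 = (-145, -210, -1.74); BH-03−BH-01 = (-135, -60, -0.31).
Determinant of the coordinate differences = (-145)·(-60) − (-135)·(-210) = -19650.
∂h/∂x = [(-1.74)·(-60) − (-0.31)·(-210)] / -19650 = -0.002000
∂h/∂y = [(-145)·(-0.31) − (-135)·(-1.74)] / -19650 = +0.009667
h(-75, 350) = 435.36 + (-0.002000)·(-335) + (+0.009667)·(80) = 435.36 +0.670 +0.773 = 436.803 m.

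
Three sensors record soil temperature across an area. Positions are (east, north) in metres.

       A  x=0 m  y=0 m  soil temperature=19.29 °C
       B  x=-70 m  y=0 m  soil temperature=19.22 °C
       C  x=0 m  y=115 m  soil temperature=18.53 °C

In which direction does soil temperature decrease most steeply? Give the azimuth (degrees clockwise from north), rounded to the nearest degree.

351°

∂T/∂x = (19.22 − 19.29) / (-70 − 0) = +0.001000
∂T/∂y = (18.53 − 19.29) / (115 − 0) = -0.006609
Steepest decrease is along −∇f: components (-0.001000 E, +0.006609 N).
Azimuth = atan2(-0.001000, +0.006609) = 351.4° ≈ 351°.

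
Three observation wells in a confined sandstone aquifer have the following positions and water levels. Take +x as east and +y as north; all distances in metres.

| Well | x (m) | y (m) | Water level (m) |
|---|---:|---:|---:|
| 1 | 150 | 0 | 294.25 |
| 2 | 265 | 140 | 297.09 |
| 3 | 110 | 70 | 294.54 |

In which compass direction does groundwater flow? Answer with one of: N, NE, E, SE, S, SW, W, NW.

SW

Three-point gradient (reference 1): Δ to 2 = (115, 140, +2.84), Δ to 3 = (-40, 70, +0.29).
∂h/∂x = +0.01159, ∂h/∂y = +0.01077 (det = 13650).
Flow = −∇h = (-0.01159 east, -0.01077 north), which points southwest.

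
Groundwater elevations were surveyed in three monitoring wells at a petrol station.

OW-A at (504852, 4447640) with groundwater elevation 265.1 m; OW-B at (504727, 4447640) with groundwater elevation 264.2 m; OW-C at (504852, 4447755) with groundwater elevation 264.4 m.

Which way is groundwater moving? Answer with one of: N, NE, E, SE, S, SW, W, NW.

NW

∂h/∂x = (264.2 − 265.1) / (504727 − 504852) = +0.007200
∂h/∂y = (264.4 − 265.1) / (4447755 − 4447640) = -0.006087
Flow = −∇h = (-0.007200 east, +0.006087 north), which points northwest.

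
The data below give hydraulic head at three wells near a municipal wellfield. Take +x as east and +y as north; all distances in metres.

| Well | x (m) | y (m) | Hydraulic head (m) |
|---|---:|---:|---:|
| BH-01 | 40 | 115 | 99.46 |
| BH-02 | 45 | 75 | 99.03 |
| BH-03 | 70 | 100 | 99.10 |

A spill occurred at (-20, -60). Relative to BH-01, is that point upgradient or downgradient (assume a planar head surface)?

Differences from BH-01: to BH-02 (Δx, Δy, Δh) = (5, -40, -0.43); to BH-03 = (30, -15, -0.36).
Solve a·Δx + b·Δy = Δh: det = 5·(-15) − 30·(-40) = 1125.
∂h/∂x = [(-0.43)·(-15) − (-0.36)·(-40)] / 1125 = -0.007067
∂h/∂y = [5·(-0.36) − 30·(-0.43)] / 1125 = +0.009867
Head at (-20, -60) = 99.46 + (-0.007067)·(-60) + (+0.009867)·(-175) = 98.16 m.
That is lower than the 99.46 m at BH-01, so the point is downgradient.

downgradient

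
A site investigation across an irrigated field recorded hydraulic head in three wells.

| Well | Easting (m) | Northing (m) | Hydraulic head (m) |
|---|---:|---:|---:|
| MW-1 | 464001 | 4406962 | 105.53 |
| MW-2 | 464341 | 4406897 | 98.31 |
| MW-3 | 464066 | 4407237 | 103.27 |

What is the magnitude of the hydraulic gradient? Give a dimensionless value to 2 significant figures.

Taking MW-1 as reference: MW-2−MW-1 = (340, -65, -7.22); MW-3−MW-1 = (65, 275, -2.26).
Solve a·Δx + b·Δy = Δh: det = 340·275 − 65·(-65) = 97725.
∂h/∂x = [(-7.22)·275 − (-2.26)·(-65)] / 97725 = -0.02182
∂h/∂y = [340·(-2.26) − 65·(-7.22)] / 97725 = -0.003061
|∇h| = √(-0.02182² + -0.003061²) = 0.02203

0.022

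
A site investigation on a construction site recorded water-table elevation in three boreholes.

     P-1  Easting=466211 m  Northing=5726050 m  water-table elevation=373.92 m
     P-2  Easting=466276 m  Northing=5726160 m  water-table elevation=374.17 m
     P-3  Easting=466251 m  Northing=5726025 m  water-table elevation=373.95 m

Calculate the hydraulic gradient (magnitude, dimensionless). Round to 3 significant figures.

Three-point gradient (reference P-1): Δ to P-2 = (65, 110, +0.25), Δ to P-3 = (40, -25, +0.03).
∂h/∂x = +0.001585, ∂h/∂y = +0.001336 (det = -6025).
|∇h| = √(0.001585² + 0.001336²) = 0.002073

0.00207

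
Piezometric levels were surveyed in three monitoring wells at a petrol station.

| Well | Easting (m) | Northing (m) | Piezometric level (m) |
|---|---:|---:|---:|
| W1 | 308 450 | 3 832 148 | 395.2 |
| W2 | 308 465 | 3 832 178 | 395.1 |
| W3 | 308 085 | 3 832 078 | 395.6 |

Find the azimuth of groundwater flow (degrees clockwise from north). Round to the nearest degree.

Three-point gradient (reference W1): Δ to W2 = (15, 30, -0.1), Δ to W3 = (-365, -70, +0.4).
∂h/∂x = -0.0005051, ∂h/∂y = -0.003081 (det = 9900).
Flow direction (−∇h) has components (+0.0005051 E, +0.003081 N).
Azimuth = atan2(E, N) = atan2(+0.0005051, +0.003081) = 9.3° ≈ 009°.

009°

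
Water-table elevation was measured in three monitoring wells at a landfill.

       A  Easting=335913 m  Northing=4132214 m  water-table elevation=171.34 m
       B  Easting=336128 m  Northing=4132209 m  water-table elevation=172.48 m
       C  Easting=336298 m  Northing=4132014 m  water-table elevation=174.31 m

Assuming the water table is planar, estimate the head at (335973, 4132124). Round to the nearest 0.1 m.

Taking A as reference: B−A = (215, -5, +1.14); C−A = (385, -200, +2.97).
Determinant of the coordinate differences = 215·(-200) − 385·(-5) = -41075.
∂h/∂x = [(+1.14)·(-200) − (+2.97)·(-5)] / -41075 = +0.005189
∂h/∂y = [215·(+2.97) − 385·(+1.14)] / -41075 = -0.004861
h(335973, 4132124) = 171.34 + (+0.005189)·(60) + (-0.004861)·(-90) = 171.34 +0.311 +0.437 = 172.089 m.

172.1 m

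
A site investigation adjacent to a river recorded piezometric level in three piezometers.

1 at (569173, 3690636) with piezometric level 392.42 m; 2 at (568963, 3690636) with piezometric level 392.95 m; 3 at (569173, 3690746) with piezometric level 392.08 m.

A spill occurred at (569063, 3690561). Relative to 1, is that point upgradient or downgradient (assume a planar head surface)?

upgradient

∂h/∂x = (392.95 − 392.42) / (568963 − 569173) = -0.002524
∂h/∂y = (392.08 − 392.42) / (3690746 − 3690636) = -0.003091
Head at (569063, 3690561) = 392.42 + (-0.002524)·(-110) + (-0.003091)·(-75) = 392.93 m.
That is higher than the 392.42 m at 1, so the point is upgradient.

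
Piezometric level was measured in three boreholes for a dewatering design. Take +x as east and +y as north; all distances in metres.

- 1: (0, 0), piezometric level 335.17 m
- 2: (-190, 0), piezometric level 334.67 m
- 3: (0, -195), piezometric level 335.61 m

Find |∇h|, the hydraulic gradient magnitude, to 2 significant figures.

∂h/∂x = (334.67 − 335.17) / (-190 − 0) = +0.002632
∂h/∂y = (335.61 − 335.17) / (-195 − 0) = -0.002256
|∇h| = √(0.002632² + -0.002256²) = 0.003467

0.0035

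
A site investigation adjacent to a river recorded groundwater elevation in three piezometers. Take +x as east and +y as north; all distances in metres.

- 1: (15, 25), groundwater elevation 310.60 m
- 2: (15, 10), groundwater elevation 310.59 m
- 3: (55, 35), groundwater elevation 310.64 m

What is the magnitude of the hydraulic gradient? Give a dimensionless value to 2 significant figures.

0.0011

Three-point gradient (reference 1): Δ to 2 = (0, -15, -0.01), Δ to 3 = (40, 10, +0.04).
∂h/∂x = +0.0008333, ∂h/∂y = +0.0006667 (det = 600).
|∇h| = √(0.0008333² + 0.0006667²) = 0.001067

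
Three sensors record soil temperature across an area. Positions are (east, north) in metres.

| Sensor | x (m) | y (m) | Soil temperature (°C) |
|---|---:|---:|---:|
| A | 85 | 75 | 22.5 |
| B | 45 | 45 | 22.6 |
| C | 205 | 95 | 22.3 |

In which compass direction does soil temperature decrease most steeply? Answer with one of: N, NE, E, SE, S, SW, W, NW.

Three-point gradient (reference A): Δ to B = (-40, -30, +0.1), Δ to C = (120, 20, -0.2).
∂T/∂x = -0.001429, ∂T/∂y = -0.001429 (det = 2800).
Steepest decrease is along −∇f = (+0.001429 E, +0.001429 N) → northeast.

NE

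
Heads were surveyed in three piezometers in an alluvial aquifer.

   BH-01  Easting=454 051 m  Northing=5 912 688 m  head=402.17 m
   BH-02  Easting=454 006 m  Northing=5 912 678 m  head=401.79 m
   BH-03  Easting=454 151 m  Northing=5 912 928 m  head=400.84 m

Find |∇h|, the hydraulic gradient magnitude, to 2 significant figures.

0.015

Taking BH-01 as reference: BH-02−BH-01 = (-45, -10, -0.38); BH-03−BH-01 = (100, 240, -1.33).
Solve a·Δx + b·Δy = Δh: det = (-45)·240 − 100·(-10) = -9800.
∂h/∂x = [(-0.38)·240 − (-1.33)·(-10)] / -9800 = +0.01066
∂h/∂y = [(-45)·(-1.33) − 100·(-0.38)] / -9800 = -0.009985
|∇h| = √(0.01066² + -0.009985²) = 0.01461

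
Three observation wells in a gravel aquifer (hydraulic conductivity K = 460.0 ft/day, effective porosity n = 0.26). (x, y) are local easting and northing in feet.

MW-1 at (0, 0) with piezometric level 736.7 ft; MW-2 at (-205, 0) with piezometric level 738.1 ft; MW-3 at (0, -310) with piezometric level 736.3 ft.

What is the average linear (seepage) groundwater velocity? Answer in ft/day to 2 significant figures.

12 ft/day

∂h/∂x = (738.1 − 736.7) / (-205 − 0) = -0.006829
∂h/∂y = (736.3 − 736.7) / (-310 − 0) = +0.001290
|∇h| = √(-0.006829² + 0.001290²) = 0.00695
Seepage velocity v = K·i/n = 460.0 × 0.00695 / 0.26 = 12.3 ft/day.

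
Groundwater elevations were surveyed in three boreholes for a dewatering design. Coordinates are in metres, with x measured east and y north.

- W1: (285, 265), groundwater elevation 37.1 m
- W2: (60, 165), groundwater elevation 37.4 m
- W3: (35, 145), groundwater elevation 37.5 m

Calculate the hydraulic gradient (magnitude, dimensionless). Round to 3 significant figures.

0.00776

With h = a·x + b·y + c and W1 as origin, the differences give:
  (-225)·a + (-100)·b = +0.3
  (-250)·a + (-120)·b = +0.4
Eliminate b (×(-120) and ×(-100), subtract): 2000·a = 4.00 → a = ∂h/∂x = +0.002000
Back-substitute: b = ∂h/∂y = -0.007500.
|∇h| = √(0.002000² + -0.007500²) = 0.007762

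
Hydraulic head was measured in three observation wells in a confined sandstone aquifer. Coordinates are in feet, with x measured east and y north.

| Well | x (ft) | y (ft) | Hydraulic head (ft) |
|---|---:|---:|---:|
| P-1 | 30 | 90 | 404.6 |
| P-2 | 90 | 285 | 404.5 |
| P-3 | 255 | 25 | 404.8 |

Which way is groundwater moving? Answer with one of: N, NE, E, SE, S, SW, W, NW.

Three-point gradient (reference P-1): Δ to P-2 = (60, 195, -0.1), Δ to P-3 = (225, -65, +0.2).
∂h/∂x = +0.0006803, ∂h/∂y = -0.0007221 (det = -47775).
Flow = −∇h = (-0.0006803 east, +0.0007221 north), which points northwest.

NW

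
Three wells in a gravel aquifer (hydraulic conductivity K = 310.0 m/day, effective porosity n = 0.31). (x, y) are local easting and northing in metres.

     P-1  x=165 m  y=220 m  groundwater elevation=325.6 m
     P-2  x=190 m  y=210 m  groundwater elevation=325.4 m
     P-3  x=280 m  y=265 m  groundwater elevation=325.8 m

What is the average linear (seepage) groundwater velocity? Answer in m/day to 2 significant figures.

13 m/day

Three-point gradient (reference P-1): Δ to P-2 = (25, -10, -0.2), Δ to P-3 = (115, 45, +0.2).
∂h/∂x = -0.003077, ∂h/∂y = +0.01231 (det = 2275).
|∇h| = √(-0.003077² + 0.01231²) = 0.01269
Seepage velocity v = K·i/n = 310.0 × 0.01269 / 0.31 = 12.69 m/day.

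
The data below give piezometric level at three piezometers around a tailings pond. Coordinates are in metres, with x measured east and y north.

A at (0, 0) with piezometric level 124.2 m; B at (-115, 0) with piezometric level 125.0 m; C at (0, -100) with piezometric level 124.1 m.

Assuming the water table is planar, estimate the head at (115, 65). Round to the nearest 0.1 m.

123.5 m

∂h/∂x = (125.0 − 124.2) / (-115 − 0) = -0.006957
∂h/∂y = (124.1 − 124.2) / (-100 − 0) = +0.001000
h(115, 65) = 124.2 + (-0.006957)·(115) + (+0.001000)·(65) = 124.2 -0.800 +0.065 = 123.465 m.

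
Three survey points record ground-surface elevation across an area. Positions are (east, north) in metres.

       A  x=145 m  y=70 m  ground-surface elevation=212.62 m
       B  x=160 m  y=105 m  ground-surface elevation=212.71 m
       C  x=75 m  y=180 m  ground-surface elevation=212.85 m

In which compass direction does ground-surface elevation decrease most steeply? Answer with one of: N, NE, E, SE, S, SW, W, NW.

Taking A as reference: B−A = (15, 35, +0.09); C−A = (-70, 110, +0.23).
Determinant of the coordinate differences = 15·110 − (-70)·35 = 4100.
∂z/∂x = [(+0.09)·110 − (+0.23)·35] / 4100 = +0.0004512
∂z/∂y = [15·(+0.23) − (-70)·(+0.09)] / 4100 = +0.002378
Steepest decrease is along −∇f = (-0.0004512 E, -0.002378 N) → south.

S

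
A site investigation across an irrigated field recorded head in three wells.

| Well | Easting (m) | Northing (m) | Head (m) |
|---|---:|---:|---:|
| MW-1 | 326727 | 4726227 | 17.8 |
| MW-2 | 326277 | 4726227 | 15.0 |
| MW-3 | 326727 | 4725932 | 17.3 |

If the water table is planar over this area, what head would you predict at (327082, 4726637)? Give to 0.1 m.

20.7 m

∂h/∂x = (15.0 − 17.8) / (326277 − 326727) = +0.006222
∂h/∂y = (17.3 − 17.8) / (4725932 − 4726227) = +0.001695
h(327082, 4726637) = 17.8 + (+0.006222)·(355) + (+0.001695)·(410) = 17.8 +2.209 +0.695 = 20.704 m.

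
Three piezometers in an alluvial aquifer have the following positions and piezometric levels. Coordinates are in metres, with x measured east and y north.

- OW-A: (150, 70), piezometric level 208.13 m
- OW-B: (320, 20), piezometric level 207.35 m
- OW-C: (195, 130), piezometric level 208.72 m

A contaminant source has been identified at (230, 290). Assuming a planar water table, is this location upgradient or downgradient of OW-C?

upgradient

With h = a·x + b·y + c and OW-A as origin, the differences give:
  170·a + (-50)·b = -0.78
  45·a + 60·b = +0.59
Eliminate b (×60 and ×(-50), subtract): 12450·a = -17.300 → a = ∂h/∂x = -0.001390
Back-substitute: b = ∂h/∂y = +0.01088.
Head at (230, 290) = 208.13 + (-0.001390)·(80) + (+0.01088)·(220) = 210.41 m.
That is higher than the 208.72 m at OW-C, so the point is upgradient.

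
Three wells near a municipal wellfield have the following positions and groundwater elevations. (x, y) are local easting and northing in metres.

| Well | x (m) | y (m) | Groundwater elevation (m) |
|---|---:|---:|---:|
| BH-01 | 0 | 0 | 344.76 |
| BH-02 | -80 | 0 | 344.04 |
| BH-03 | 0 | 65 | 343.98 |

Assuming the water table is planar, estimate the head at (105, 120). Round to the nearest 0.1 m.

344.3 m

∂h/∂x = (344.04 − 344.76) / (-80 − 0) = +0.009000
∂h/∂y = (343.98 − 344.76) / (65 − 0) = -0.01200
h(105, 120) = 344.76 + (+0.009000)·(105) + (-0.01200)·(120) = 344.76 +0.945 -1.440 = 344.265 m.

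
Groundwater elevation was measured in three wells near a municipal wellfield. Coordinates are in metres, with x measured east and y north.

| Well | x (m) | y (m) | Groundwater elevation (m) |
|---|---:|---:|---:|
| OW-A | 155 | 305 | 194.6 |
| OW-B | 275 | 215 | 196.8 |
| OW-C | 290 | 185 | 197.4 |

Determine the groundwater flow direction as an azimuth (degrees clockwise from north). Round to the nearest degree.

Differences from OW-A: to OW-B (Δx, Δy, Δh) = (120, -90, +2.2); to OW-C = (135, -120, +2.8).
Solve a·Δx + b·Δy = Δh: det = 120·(-120) − 135·(-90) = -2250.
∂h/∂x = [(+2.2)·(-120) − (+2.8)·(-90)] / -2250 = +0.005333
∂h/∂y = [120·(+2.8) − 135·(+2.2)] / -2250 = -0.01733
Flow direction (−∇h) has components (-0.005333 E, +0.01733 N).
Azimuth = atan2(E, N) = atan2(-0.005333, +0.01733) = 342.9° ≈ 343°.

343°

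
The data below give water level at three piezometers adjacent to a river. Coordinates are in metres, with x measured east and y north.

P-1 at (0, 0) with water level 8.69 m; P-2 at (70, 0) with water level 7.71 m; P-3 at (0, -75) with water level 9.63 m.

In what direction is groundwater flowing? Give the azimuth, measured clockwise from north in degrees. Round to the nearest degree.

∂h/∂x = (7.71 − 8.69) / (70 − 0) = -0.01400
∂h/∂y = (9.63 − 8.69) / (-75 − 0) = -0.01253
Flow direction (−∇h) has components (+0.01400 E, +0.01253 N).
Azimuth = atan2(E, N) = atan2(+0.01400, +0.01253) = 48.2° ≈ 048°.

048°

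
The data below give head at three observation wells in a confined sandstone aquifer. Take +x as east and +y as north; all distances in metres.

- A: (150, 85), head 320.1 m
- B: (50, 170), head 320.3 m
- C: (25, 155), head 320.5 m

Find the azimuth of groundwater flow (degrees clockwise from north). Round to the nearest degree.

053°

With h = a·x + b·y + c and A as origin, the differences give:
  (-100)·a + 85·b = +0.2
  (-125)·a + 70·b = +0.4
Eliminate b (×70 and ×85, subtract): 3625·a = -20.00 → a = ∂h/∂x = -0.005517
Back-substitute: b = ∂h/∂y = -0.004138.
Flow direction (−∇h) has components (+0.005517 E, +0.004138 N).
Azimuth = atan2(E, N) = atan2(+0.005517, +0.004138) = 53.1° ≈ 053°.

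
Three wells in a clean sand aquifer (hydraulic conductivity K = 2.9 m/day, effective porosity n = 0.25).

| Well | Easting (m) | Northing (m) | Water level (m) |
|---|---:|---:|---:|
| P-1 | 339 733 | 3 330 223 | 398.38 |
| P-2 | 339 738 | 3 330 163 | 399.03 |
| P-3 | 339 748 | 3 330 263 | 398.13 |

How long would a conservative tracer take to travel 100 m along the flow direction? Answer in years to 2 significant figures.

1.7 years

Differences from P-1: to P-2 (Δx, Δy, Δh) = (5, -60, +0.65); to P-3 = (15, 40, -0.25).
Solve a·Δx + b·Δy = Δh: det = 5·40 − 15·(-60) = 1100.
∂h/∂x = [(+0.65)·40 − (-0.25)·(-60)] / 1100 = +0.010000
∂h/∂y = [5·(-0.25) − 15·(+0.65)] / 1100 = -0.010000
|∇h| = √(0.010000² + -0.010000²) = 0.01414
Seepage velocity v = K·i/n = 2.9 × 0.01414 / 0.25 = 0.164 m/day.
t = 100 / 0.164 = 609.8 days = 1.67 years.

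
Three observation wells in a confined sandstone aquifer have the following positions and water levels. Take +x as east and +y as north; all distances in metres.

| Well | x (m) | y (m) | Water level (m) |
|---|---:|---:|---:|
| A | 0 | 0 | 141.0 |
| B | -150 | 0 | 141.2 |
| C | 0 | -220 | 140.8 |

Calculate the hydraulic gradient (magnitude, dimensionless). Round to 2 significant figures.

∂h/∂x = (141.2 − 141.0) / (-150 − 0) = -0.001333
∂h/∂y = (140.8 − 141.0) / (-220 − 0) = +0.0009091
|∇h| = √(-0.001333² + 0.0009091²) = 0.001613

0.0016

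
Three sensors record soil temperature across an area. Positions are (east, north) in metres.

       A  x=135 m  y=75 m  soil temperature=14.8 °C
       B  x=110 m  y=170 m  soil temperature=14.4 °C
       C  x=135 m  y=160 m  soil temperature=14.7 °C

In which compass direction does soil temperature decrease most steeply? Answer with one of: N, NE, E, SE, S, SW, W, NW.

Taking A as reference: B−A = (-25, 95, -0.4); C−A = (0, 85, -0.1).
Solve a·Δx + b·Δy = ΔT: det = (-25)·85 − 0·95 = -2125.
∂T/∂x = [(-0.4)·85 − (-0.1)·95] / -2125 = +0.01153
∂T/∂y = [(-25)·(-0.1) − 0·(-0.4)] / -2125 = -0.001176
Steepest decrease is along −∇f = (-0.01153 E, +0.001176 N) → west.

W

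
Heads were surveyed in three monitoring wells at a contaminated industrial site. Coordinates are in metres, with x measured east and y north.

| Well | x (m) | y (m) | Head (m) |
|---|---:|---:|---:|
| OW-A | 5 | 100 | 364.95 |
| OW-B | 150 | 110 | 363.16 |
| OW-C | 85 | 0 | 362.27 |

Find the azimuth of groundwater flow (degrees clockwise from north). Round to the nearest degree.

Differences from OW-A: to OW-B (Δx, Δy, Δh) = (145, 10, -1.79); to OW-C = (80, -100, -2.68).
Determinant of the coordinate differences = 145·(-100) − 80·10 = -15300.
∂h/∂x = [(-1.79)·(-100) − (-2.68)·10] / -15300 = -0.01345
∂h/∂y = [145·(-2.68) − 80·(-1.79)] / -15300 = +0.01604
Flow direction (−∇h) has components (+0.01345 E, -0.01604 N).
Azimuth = atan2(E, N) = atan2(+0.01345, -0.01604) = 140.0° ≈ 140°.

140°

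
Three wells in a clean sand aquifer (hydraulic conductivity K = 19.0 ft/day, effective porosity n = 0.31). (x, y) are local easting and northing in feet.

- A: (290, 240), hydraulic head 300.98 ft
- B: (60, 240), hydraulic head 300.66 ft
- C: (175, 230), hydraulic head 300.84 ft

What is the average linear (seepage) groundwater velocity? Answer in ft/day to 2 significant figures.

Taking A as reference: B−A = (-230, 0, -0.32); C−A = (-115, -10, -0.14).
Solve a·Δx + b·Δy = Δh: det = (-230)·(-10) − (-115)·0 = 2300.
∂h/∂x = [(-0.32)·(-10) − (-0.14)·0] / 2300 = +0.001391
∂h/∂y = [(-230)·(-0.14) − (-115)·(-0.32)] / 2300 = -0.002000
|∇h| = √(0.001391² + -0.002000²) = 0.002436
Seepage velocity v = K·i/n = 19.0 × 0.002436 / 0.31 = 0.1493 ft/day.

0.15 ft/day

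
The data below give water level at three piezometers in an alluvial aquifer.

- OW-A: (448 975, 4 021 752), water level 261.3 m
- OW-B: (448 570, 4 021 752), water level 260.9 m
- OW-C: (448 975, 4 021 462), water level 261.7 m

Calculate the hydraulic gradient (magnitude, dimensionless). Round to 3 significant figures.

∂h/∂x = (260.9 − 261.3) / (448570 − 448975) = +0.0009877
∂h/∂y = (261.7 − 261.3) / (4021462 − 4021752) = -0.001379
|∇h| = √(0.0009877² + -0.001379²) = 0.001696

0.00170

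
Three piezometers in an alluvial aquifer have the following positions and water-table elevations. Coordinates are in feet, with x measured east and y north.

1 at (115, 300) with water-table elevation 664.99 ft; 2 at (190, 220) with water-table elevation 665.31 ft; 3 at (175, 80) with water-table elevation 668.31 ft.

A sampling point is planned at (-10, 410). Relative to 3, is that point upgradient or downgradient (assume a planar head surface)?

Differences from 1: to 2 (Δx, Δy, Δh) = (75, -80, +0.32); to 3 = (60, -220, +3.32).
Solve a·Δx + b·Δy = Δh: det = 75·(-220) − 60·(-80) = -11700.
∂h/∂x = [(+0.32)·(-220) − (+3.32)·(-80)] / -11700 = -0.01668
∂h/∂y = [75·(+3.32) − 60·(+0.32)] / -11700 = -0.01964
Head at (-10, 410) = 664.99 + (-0.01668)·(-125) + (-0.01964)·(110) = 664.91 ft.
That is lower than the 668.31 ft at 3, so the point is downgradient.

downgradient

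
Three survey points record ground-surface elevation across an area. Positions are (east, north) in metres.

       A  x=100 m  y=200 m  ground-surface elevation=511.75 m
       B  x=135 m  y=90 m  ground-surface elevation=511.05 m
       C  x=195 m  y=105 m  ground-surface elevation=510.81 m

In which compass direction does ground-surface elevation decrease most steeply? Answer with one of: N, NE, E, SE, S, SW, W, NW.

Three-point gradient (reference A): Δ to B = (35, -110, -0.70), Δ to C = (95, -95, -0.94).
∂z/∂x = -0.005179, ∂z/∂y = +0.004716 (det = 7125).
Steepest decrease is along −∇f = (+0.005179 E, -0.004716 N) → southeast.

SE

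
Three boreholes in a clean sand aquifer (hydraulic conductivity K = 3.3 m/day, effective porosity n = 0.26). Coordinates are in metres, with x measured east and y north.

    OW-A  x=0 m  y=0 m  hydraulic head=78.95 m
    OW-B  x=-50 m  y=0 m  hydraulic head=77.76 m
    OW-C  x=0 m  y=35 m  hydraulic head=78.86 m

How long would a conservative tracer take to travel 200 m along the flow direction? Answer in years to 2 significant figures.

∂h/∂x = (77.76 − 78.95) / (-50 − 0) = +0.02380
∂h/∂y = (78.86 − 78.95) / (35 − 0) = -0.002571
|∇h| = √(0.02380² + -0.002571²) = 0.02394
Seepage velocity v = K·i/n = 3.3 × 0.02394 / 0.26 = 0.3039 m/day.
t = 200 / 0.3039 = 658.1 days = 1.8 years.

1.8 years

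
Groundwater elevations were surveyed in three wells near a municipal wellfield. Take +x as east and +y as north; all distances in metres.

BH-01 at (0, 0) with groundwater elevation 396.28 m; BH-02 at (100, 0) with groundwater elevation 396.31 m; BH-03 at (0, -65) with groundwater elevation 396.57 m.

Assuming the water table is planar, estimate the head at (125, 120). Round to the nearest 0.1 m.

395.8 m

∂h/∂x = (396.31 − 396.28) / (100 − 0) = +0.0003000
∂h/∂y = (396.57 − 396.28) / (-65 − 0) = -0.004462
h(125, 120) = 396.28 + (+0.0003000)·(125) + (-0.004462)·(120) = 396.28 +0.038 -0.535 = 395.782 m.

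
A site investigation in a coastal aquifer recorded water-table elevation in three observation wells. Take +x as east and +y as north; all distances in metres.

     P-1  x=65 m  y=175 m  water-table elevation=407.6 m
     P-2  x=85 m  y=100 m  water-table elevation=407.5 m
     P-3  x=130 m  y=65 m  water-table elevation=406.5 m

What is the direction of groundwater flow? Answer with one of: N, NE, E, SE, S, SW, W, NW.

Differences from P-1: to P-2 (Δx, Δy, Δh) = (20, -75, -0.1); to P-3 = (65, -110, -1.1).
Solve a·Δx + b·Δy = Δh: det = 20·(-110) − 65·(-75) = 2675.
∂h/∂x = [(-0.1)·(-110) − (-1.1)·(-75)] / 2675 = -0.02673
∂h/∂y = [20·(-1.1) − 65·(-0.1)] / 2675 = -0.005794
Flow = −∇h = (+0.02673 east, +0.005794 north), which points east.

E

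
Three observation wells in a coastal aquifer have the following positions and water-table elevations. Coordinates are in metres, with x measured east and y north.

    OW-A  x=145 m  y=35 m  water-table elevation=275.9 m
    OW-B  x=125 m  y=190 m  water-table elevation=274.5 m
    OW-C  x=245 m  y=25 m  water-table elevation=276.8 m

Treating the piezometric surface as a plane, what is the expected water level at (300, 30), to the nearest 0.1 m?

Three-point gradient (reference OW-A): Δ to OW-B = (-20, 155, -1.4), Δ to OW-C = (100, -10, +0.9).
∂h/∂x = +0.008203, ∂h/∂y = -0.007974 (det = -15300).
h(300, 30) = 275.9 + (+0.008203)·(155) + (-0.007974)·(-5) = 275.9 +1.271 +0.040 = 277.211 m.

277.2 m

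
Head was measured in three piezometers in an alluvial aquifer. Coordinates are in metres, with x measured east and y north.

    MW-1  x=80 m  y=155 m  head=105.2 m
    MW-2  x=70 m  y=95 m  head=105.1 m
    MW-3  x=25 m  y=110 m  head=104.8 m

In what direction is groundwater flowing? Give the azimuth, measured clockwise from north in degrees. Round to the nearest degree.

Differences from MW-1: to MW-2 (Δx, Δy, Δh) = (-10, -60, -0.1); to MW-3 = (-55, -45, -0.4).
Determinant of the coordinate differences = (-10)·(-45) − (-55)·(-60) = -2850.
∂h/∂x = [(-0.1)·(-45) − (-0.4)·(-60)] / -2850 = +0.006842
∂h/∂y = [(-10)·(-0.4) − (-55)·(-0.1)] / -2850 = +0.0005263
Flow direction (−∇h) has components (-0.006842 E, -0.0005263 N).
Azimuth = atan2(E, N) = atan2(-0.006842, -0.0005263) = 265.6° ≈ 266°.

266°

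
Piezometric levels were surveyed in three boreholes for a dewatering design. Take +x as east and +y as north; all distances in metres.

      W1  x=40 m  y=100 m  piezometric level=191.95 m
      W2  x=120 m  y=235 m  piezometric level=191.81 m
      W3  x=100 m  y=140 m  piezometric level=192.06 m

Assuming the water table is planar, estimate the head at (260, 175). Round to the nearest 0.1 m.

With h = a·x + b·y + c and W1 as origin, the differences give:
  80·a + 135·b = -0.14
  60·a + 40·b = +0.11
Eliminate b (×40 and ×135, subtract): -4900·a = -20.450 → a = ∂h/∂x = +0.004173
Back-substitute: b = ∂h/∂y = -0.003510.
h(260, 175) = 191.95 + (+0.004173)·(220) + (-0.003510)·(75) = 191.95 +0.918 -0.263 = 192.605 m.

192.6 m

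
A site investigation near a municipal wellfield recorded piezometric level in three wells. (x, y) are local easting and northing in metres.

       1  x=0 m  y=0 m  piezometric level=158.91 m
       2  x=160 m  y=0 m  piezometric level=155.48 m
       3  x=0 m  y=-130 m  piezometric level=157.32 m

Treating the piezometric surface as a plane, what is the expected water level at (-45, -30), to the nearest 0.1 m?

∂h/∂x = (155.48 − 158.91) / (160 − 0) = -0.02144
∂h/∂y = (157.32 − 158.91) / (-130 − 0) = +0.01223
h(-45, -30) = 158.91 + (-0.02144)·(-45) + (+0.01223)·(-30) = 158.91 +0.965 -0.367 = 159.508 m.

159.5 m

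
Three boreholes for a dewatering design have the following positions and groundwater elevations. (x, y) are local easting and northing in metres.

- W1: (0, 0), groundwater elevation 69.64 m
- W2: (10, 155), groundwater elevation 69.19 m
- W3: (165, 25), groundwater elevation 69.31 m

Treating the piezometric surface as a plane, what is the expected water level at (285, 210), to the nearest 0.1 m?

With h = a·x + b·y + c and W1 as origin, the differences give:
  10·a + 155·b = -0.45
  165·a + 25·b = -0.33
Eliminate b (×25 and ×155, subtract): -25325·a = 39.900 → a = ∂h/∂x = -0.001576
Back-substitute: b = ∂h/∂y = -0.002802.
h(285, 210) = 69.64 + (-0.001576)·(285) + (-0.002802)·(210) = 69.64 -0.449 -0.588 = 68.603 m.

68.6 m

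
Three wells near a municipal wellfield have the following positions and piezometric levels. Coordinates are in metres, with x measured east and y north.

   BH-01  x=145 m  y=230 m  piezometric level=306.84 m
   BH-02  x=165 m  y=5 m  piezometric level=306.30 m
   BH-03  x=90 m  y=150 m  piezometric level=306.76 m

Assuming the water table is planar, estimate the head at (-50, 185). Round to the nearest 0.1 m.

With h = a·x + b·y + c and BH-01 as origin, the differences give:
  20·a + (-225)·b = -0.54
  (-55)·a + (-80)·b = -0.08
Eliminate b (×(-80) and ×(-225), subtract): -13975·a = 25.200 → a = ∂h/∂x = -0.001803
Back-substitute: b = ∂h/∂y = +0.002240.
h(-50, 185) = 306.84 + (-0.001803)·(-195) + (+0.002240)·(-45) = 306.84 +0.352 -0.101 = 307.091 m.

307.1 m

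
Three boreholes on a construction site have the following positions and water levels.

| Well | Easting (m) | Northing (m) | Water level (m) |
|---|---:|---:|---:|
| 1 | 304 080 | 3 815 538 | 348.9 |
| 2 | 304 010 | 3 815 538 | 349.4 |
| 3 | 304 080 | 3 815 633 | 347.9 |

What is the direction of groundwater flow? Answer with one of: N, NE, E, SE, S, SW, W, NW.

NE

∂h/∂x = (349.4 − 348.9) / (304010 − 304080) = -0.007143
∂h/∂y = (347.9 − 348.9) / (3815633 − 3815538) = -0.01053
Flow = −∇h = (+0.007143 east, +0.01053 north), which points northeast.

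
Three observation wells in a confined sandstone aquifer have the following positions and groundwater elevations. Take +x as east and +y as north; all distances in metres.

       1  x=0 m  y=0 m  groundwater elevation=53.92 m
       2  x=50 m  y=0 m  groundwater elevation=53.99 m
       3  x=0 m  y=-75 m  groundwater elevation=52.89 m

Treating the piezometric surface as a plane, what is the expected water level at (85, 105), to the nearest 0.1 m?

55.5 m

∂h/∂x = (53.99 − 53.92) / (50 − 0) = +0.001400
∂h/∂y = (52.89 − 53.92) / (-75 − 0) = +0.01373
h(85, 105) = 53.92 + (+0.001400)·(85) + (+0.01373)·(105) = 53.92 +0.119 +1.442 = 55.481 m.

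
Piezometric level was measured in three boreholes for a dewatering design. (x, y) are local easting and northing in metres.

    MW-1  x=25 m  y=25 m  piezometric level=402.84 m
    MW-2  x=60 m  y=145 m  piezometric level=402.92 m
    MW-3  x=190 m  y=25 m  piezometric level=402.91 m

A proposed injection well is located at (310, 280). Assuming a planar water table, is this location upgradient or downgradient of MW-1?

Differences from MW-1: to MW-2 (Δx, Δy, Δh) = (35, 120, +0.08); to MW-3 = (165, 0, +0.07).
Solve a·Δx + b·Δy = Δh: det = 35·0 − 165·120 = -19800.
∂h/∂x = [(+0.08)·0 − (+0.07)·120] / -19800 = +0.0004242
∂h/∂y = [35·(+0.07) − 165·(+0.08)] / -19800 = +0.0005429
Head at (310, 280) = 402.84 + (+0.0004242)·(285) + (+0.0005429)·(255) = 403.10 m.
That is higher than the 402.84 m at MW-1, so the point is upgradient.

upgradient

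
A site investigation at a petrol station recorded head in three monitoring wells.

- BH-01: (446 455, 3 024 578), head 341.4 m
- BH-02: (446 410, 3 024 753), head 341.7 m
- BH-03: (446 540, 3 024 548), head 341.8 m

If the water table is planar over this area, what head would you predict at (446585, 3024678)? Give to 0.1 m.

342.5 m

Three-point gradient (reference BH-01): Δ to BH-02 = (-45, 175, +0.3), Δ to BH-03 = (85, -30, +0.4).
∂h/∂x = +0.005841, ∂h/∂y = +0.003216 (det = -13525).
h(446585, 3024678) = 341.4 + (+0.005841)·(130) + (+0.003216)·(100) = 341.4 +0.759 +0.322 = 342.481 m.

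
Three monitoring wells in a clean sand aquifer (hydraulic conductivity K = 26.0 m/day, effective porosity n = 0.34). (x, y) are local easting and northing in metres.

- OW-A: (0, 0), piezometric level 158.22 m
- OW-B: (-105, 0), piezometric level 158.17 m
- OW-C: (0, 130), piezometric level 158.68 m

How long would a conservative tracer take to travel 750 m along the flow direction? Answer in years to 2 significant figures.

7.5 years

∂h/∂x = (158.17 − 158.22) / (-105 − 0) = +0.0004762
∂h/∂y = (158.68 − 158.22) / (130 − 0) = +0.003538
|∇h| = √(0.0004762² + 0.003538²) = 0.00357
Seepage velocity v = K·i/n = 26.0 × 0.00357 / 0.34 = 0.273 m/day.
t = 750 / 0.273 = 2747 days = 7.52 years.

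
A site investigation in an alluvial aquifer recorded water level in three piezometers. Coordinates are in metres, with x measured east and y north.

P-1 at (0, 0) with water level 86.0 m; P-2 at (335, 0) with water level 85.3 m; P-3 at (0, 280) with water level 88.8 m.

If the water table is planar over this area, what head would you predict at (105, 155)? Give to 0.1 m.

∂h/∂x = (85.3 − 86.0) / (335 − 0) = -0.002090
∂h/∂y = (88.8 − 86.0) / (280 − 0) = +0.010000
h(105, 155) = 86.0 + (-0.002090)·(105) + (+0.010000)·(155) = 86.0 -0.219 +1.550 = 87.331 m.

87.3 m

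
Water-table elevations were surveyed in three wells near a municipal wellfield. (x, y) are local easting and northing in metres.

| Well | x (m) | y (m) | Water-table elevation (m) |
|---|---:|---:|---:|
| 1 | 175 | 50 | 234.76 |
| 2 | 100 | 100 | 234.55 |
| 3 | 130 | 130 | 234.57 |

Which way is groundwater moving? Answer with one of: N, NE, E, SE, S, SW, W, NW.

NW

Taking 1 as reference: 2−1 = (-75, 50, -0.21); 3−1 = (-45, 80, -0.19).
Determinant of the coordinate differences = (-75)·80 − (-45)·50 = -3750.
∂h/∂x = [(-0.21)·80 − (-0.19)·50] / -3750 = +0.001947
∂h/∂y = [(-75)·(-0.19) − (-45)·(-0.21)] / -3750 = -0.001280
Flow = −∇h = (-0.001947 east, +0.001280 north), which points northwest.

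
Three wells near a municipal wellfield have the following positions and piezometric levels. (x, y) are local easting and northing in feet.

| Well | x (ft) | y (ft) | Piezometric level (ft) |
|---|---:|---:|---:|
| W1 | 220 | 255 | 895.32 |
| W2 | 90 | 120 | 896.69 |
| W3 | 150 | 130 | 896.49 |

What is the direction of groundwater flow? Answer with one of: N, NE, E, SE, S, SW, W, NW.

Taking W1 as reference: W2−W1 = (-130, -135, +1.37); W3−W1 = (-70, -125, +1.17).
Solve a·Δx + b·Δy = Δh: det = (-130)·(-125) − (-70)·(-135) = 6800.
∂h/∂x = [(+1.37)·(-125) − (+1.17)·(-135)] / 6800 = -0.001956
∂h/∂y = [(-130)·(+1.17) − (-70)·(+1.37)] / 6800 = -0.008265
Flow = −∇h = (+0.001956 east, +0.008265 north), which points north.

N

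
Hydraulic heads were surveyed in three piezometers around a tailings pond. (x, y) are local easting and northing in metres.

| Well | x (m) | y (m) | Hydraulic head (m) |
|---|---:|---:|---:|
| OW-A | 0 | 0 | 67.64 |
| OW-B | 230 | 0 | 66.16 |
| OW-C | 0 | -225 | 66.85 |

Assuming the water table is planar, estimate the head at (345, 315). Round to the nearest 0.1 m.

66.5 m

∂h/∂x = (66.16 − 67.64) / (230 − 0) = -0.006435
∂h/∂y = (66.85 − 67.64) / (-225 − 0) = +0.003511
h(345, 315) = 67.64 + (-0.006435)·(345) + (+0.003511)·(315) = 67.64 -2.220 +1.106 = 66.526 m.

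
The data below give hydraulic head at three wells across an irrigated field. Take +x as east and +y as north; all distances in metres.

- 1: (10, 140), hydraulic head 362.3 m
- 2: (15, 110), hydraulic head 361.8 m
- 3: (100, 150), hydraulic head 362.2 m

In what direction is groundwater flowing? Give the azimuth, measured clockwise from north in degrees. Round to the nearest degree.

Taking 1 as reference: 2−1 = (5, -30, -0.5); 3−1 = (90, 10, -0.1).
Determinant of the coordinate differences = 5·10 − 90·(-30) = 2750.
∂h/∂x = [(-0.5)·10 − (-0.1)·(-30)] / 2750 = -0.002909
∂h/∂y = [5·(-0.1) − 90·(-0.5)] / 2750 = +0.01618
Flow direction (−∇h) has components (+0.002909 E, -0.01618 N).
Azimuth = atan2(E, N) = atan2(+0.002909, -0.01618) = 169.8° ≈ 170°.

170°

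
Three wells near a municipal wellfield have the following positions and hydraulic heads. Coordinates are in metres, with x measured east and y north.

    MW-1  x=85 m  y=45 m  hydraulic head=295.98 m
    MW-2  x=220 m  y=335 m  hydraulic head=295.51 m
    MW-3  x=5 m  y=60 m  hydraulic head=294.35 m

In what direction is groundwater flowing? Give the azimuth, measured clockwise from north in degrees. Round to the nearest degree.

299°

Taking MW-1 as reference: MW-2−MW-1 = (135, 290, -0.47); MW-3−MW-1 = (-80, 15, -1.63).
Determinant of the coordinate differences = 135·15 − (-80)·290 = 25225.
∂h/∂x = [(-0.47)·15 − (-1.63)·290] / 25225 = +0.01846
∂h/∂y = [135·(-1.63) − (-80)·(-0.47)] / 25225 = -0.01021
Flow direction (−∇h) has components (-0.01846 E, +0.01021 N).
Azimuth = atan2(E, N) = atan2(-0.01846, +0.01021) = 299.0° ≈ 299°.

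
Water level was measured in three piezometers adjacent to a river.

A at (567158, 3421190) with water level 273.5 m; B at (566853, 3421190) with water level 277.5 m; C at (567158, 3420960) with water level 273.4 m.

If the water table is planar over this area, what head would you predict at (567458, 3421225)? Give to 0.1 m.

269.6 m

∂h/∂x = (277.5 − 273.5) / (566853 − 567158) = -0.01311
∂h/∂y = (273.4 − 273.5) / (3420960 − 3421190) = +0.0004348
h(567458, 3421225) = 273.5 + (-0.01311)·(300) + (+0.0004348)·(35) = 273.5 -3.934 +0.015 = 269.581 m.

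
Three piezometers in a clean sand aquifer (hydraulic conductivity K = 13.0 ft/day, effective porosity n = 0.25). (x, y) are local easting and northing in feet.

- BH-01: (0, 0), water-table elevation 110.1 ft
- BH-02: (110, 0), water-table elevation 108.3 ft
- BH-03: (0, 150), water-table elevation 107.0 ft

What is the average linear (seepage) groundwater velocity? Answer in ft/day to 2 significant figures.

1.4 ft/day

∂h/∂x = (108.3 − 110.1) / (110 − 0) = -0.01636
∂h/∂y = (107.0 − 110.1) / (150 − 0) = -0.02067
|∇h| = √(-0.01636² + -0.02067²) = 0.02636
Seepage velocity v = K·i/n = 13.0 × 0.02636 / 0.25 = 1.371 ft/day.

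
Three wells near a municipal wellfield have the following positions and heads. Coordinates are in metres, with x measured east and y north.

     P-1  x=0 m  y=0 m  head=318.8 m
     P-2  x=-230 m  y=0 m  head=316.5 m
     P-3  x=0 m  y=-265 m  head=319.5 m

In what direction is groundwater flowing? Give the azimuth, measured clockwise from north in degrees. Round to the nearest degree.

285°

∂h/∂x = (316.5 − 318.8) / (-230 − 0) = +0.01000
∂h/∂y = (319.5 − 318.8) / (-265 − 0) = -0.002642
Flow direction (−∇h) has components (-0.01000 E, +0.002642 N).
Azimuth = atan2(E, N) = atan2(-0.01000, +0.002642) = 284.8° ≈ 285°.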